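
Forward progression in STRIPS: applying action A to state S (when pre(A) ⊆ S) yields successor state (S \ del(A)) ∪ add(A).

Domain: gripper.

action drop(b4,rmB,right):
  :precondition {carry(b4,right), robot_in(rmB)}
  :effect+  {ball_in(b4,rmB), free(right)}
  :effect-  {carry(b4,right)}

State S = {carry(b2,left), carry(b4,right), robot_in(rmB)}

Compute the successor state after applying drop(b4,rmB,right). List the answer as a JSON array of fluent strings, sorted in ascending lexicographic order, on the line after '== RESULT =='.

Compute (S \ del) ∪ add:
  pre ⊆ S: {carry(b4,right), robot_in(rmB)} ⊆ S  — applicable
  S \ del = {carry(b2,left), robot_in(rmB)}
  ∪ add   = {ball_in(b4,rmB), carry(b2,left), free(right), robot_in(rmB)}

== RESULT ==
["ball_in(b4,rmB)", "carry(b2,left)", "free(right)", "robot_in(rmB)"]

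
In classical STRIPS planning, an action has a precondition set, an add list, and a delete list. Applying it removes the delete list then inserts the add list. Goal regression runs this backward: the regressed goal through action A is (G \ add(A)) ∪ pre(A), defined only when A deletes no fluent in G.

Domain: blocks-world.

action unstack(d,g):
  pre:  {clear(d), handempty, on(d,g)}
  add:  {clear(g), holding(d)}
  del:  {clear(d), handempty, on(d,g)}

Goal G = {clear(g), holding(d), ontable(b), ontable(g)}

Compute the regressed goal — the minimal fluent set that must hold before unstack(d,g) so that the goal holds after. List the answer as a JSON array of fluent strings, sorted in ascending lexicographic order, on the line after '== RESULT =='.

Regress:
  G ∩ del = {}  (empty — regression defined)
  G \ add = {clear(g), holding(d), ontable(b), ontable(g)} \ {clear(g), holding(d)} = {ontable(b), ontable(g)}
  ∪ pre   = {ontable(b), ontable(g)} ∪ {clear(d), handempty, on(d,g)}
          = {clear(d), handempty, on(d,g), ontable(b), ontable(g)}

== RESULT ==
["clear(d)", "handempty", "on(d,g)", "ontable(b)", "ontable(g)"]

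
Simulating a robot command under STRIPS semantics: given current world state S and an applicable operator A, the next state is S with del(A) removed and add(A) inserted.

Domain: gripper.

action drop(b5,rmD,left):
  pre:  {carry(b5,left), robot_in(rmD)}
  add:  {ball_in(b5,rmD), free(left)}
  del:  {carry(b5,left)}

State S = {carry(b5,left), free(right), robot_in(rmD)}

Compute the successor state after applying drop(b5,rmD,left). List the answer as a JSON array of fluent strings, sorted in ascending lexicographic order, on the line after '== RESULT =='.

Progress:
  pre ⊆ S: {carry(b5,left), robot_in(rmD)} ⊆ S  — applicable
  S \ del = {free(right), robot_in(rmD)}
  ∪ add   = {ball_in(b5,rmD), free(left), free(right), robot_in(rmD)}

== RESULT ==
["ball_in(b5,rmD)", "free(left)", "free(right)", "robot_in(rmD)"]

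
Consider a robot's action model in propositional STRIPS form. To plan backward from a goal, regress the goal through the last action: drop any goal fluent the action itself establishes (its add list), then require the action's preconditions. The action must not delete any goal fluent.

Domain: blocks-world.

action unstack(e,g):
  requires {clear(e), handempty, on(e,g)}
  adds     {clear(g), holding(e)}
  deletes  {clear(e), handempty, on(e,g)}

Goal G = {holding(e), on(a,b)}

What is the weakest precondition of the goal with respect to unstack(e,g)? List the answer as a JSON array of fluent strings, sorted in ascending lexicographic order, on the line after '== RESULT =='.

Regress:
  G ∩ del = {}  (empty — regression defined)
  G \ add = {holding(e), on(a,b)} \ {clear(g), holding(e)} = {on(a,b)}
  ∪ pre   = {on(a,b)} ∪ {clear(e), handempty, on(e,g)}
          = {clear(e), handempty, on(a,b), on(e,g)}

== RESULT ==
["clear(e)", "handempty", "on(a,b)", "on(e,g)"]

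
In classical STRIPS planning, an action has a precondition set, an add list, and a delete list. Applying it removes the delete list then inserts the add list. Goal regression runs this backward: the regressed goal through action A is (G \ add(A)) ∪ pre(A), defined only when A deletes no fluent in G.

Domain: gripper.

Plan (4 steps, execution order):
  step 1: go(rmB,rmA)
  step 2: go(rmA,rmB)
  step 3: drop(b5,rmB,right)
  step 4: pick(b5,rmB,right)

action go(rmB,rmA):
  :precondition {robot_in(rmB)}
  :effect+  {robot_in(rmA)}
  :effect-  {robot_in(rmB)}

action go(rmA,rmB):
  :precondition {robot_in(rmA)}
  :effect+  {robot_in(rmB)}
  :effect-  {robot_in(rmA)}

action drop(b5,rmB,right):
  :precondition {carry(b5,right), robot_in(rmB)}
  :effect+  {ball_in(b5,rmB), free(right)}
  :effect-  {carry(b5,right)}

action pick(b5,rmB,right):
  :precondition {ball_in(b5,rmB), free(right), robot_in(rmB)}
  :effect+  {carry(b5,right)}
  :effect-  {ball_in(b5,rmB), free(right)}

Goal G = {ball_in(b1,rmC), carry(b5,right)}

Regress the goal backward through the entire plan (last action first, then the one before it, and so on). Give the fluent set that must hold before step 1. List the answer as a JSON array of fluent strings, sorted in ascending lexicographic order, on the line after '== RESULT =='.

Regress step by step:
  through step 4 (pick(b5,rmB,right)): drop {carry(b5,right)}, keep {ball_in(b1,rmC)}, require {ball_in(b5,rmB), free(right), robot_in(rmB)}
    → {ball_in(b1,rmC), ball_in(b5,rmB), free(right), robot_in(rmB)}
  through step 3 (drop(b5,rmB,right)): drop {ball_in(b5,rmB), free(right)}, keep {ball_in(b1,rmC), robot_in(rmB)}, require {carry(b5,right), robot_in(rmB)}
    → {ball_in(b1,rmC), carry(b5,right), robot_in(rmB)}
  through step 2 (go(rmA,rmB)): drop {robot_in(rmB)}, keep {ball_in(b1,rmC), carry(b5,right)}, require {robot_in(rmA)}
    → {ball_in(b1,rmC), carry(b5,right), robot_in(rmA)}
  through step 1 (go(rmB,rmA)): drop {robot_in(rmA)}, keep {ball_in(b1,rmC), carry(b5,right)}, require {robot_in(rmB)}
    → {ball_in(b1,rmC), carry(b5,right), robot_in(rmB)}

== RESULT ==
["ball_in(b1,rmC)", "carry(b5,right)", "robot_in(rmB)"]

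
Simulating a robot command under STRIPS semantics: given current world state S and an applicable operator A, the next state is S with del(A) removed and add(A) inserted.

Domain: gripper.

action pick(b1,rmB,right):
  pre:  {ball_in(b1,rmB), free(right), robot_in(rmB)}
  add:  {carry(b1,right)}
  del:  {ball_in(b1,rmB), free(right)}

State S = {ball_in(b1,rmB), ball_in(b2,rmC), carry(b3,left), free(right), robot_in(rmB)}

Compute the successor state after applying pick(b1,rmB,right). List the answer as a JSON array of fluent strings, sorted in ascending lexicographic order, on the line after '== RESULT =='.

Compute (S \ del) ∪ add:
  pre ⊆ S: {ball_in(b1,rmB), free(right), robot_in(rmB)} ⊆ S  — applicable
  S \ del = {ball_in(b2,rmC), carry(b3,left), robot_in(rmB)}
  ∪ add   = {ball_in(b2,rmC), carry(b1,right), carry(b3,left), robot_in(rmB)}

== RESULT ==
["ball_in(b2,rmC)", "carry(b1,right)", "carry(b3,left)", "robot_in(rmB)"]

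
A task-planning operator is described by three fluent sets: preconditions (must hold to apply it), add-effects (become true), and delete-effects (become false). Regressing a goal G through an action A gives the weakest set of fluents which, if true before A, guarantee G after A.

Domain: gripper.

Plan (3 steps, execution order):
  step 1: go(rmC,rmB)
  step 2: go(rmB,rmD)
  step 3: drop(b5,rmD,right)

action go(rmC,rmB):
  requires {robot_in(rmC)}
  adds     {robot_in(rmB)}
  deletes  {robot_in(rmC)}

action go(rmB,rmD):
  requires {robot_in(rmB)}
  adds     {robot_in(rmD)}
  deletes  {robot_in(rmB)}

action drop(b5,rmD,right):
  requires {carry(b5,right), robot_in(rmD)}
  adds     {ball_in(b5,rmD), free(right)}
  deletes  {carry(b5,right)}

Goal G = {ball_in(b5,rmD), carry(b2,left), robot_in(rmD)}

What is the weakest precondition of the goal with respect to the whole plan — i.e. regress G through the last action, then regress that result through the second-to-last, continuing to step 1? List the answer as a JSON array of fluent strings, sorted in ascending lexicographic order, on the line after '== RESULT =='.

Work backward from the goal:
  through step 3 (drop(b5,rmD,right)): drop {ball_in(b5,rmD)}, keep {carry(b2,left), robot_in(rmD)}, require {carry(b5,right), robot_in(rmD)}
    → {carry(b2,left), carry(b5,right), robot_in(rmD)}
  through step 2 (go(rmB,rmD)): drop {robot_in(rmD)}, keep {carry(b2,left), carry(b5,right)}, require {robot_in(rmB)}
    → {carry(b2,left), carry(b5,right), robot_in(rmB)}
  through step 1 (go(rmC,rmB)): drop {robot_in(rmB)}, keep {carry(b2,left), carry(b5,right)}, require {robot_in(rmC)}
    → {carry(b2,left), carry(b5,right), robot_in(rmC)}

== RESULT ==
["carry(b2,left)", "carry(b5,right)", "robot_in(rmC)"]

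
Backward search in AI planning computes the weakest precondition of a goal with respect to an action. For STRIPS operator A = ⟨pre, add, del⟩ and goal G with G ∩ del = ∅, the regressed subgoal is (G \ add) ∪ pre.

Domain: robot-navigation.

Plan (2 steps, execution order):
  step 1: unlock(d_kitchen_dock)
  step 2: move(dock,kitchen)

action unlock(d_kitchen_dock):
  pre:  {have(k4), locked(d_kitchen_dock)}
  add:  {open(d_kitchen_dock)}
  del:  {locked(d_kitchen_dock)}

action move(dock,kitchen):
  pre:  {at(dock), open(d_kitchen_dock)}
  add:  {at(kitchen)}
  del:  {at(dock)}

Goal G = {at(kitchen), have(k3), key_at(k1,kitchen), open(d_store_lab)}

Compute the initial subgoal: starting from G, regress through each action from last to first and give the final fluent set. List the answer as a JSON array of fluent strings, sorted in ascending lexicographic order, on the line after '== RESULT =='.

Regress step by step:
  through step 2 (move(dock,kitchen)): drop {at(kitchen)}, keep {have(k3), key_at(k1,kitchen), open(d_store_lab)}, require {at(dock), open(d_kitchen_dock)}
    → {at(dock), have(k3), key_at(k1,kitchen), open(d_kitchen_dock), open(d_store_lab)}
  through step 1 (unlock(d_kitchen_dock)): drop {open(d_kitchen_dock)}, keep {at(dock), have(k3), key_at(k1,kitchen), open(d_store_lab)}, require {have(k4), locked(d_kitchen_dock)}
    → {at(dock), have(k3), have(k4), key_at(k1,kitchen), locked(d_kitchen_dock), open(d_store_lab)}

== RESULT ==
["at(dock)", "have(k3)", "have(k4)", "key_at(k1,kitchen)", "locked(d_kitchen_dock)", "open(d_store_lab)"]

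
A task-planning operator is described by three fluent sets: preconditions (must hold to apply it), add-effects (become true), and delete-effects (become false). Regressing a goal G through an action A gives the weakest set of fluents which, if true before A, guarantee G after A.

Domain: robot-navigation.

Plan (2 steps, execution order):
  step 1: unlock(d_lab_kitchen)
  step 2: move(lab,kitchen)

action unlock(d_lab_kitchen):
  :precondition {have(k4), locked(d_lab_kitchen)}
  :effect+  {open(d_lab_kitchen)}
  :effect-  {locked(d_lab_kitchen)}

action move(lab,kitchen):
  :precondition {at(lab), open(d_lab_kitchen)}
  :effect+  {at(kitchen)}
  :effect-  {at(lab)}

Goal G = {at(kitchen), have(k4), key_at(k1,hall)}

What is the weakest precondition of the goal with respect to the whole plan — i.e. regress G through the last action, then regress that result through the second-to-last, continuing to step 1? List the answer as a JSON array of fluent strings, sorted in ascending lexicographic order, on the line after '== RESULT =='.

Regress step by step:
  through step 2 (move(lab,kitchen)): drop {at(kitchen)}, keep {have(k4), key_at(k1,hall)}, require {at(lab), open(d_lab_kitchen)}
    → {at(lab), have(k4), key_at(k1,hall), open(d_lab_kitchen)}
  through step 1 (unlock(d_lab_kitchen)): drop {open(d_lab_kitchen)}, keep {at(lab), have(k4), key_at(k1,hall)}, require {have(k4), locked(d_lab_kitchen)}
    → {at(lab), have(k4), key_at(k1,hall), locked(d_lab_kitchen)}

== RESULT ==
["at(lab)", "have(k4)", "key_at(k1,hall)", "locked(d_lab_kitchen)"]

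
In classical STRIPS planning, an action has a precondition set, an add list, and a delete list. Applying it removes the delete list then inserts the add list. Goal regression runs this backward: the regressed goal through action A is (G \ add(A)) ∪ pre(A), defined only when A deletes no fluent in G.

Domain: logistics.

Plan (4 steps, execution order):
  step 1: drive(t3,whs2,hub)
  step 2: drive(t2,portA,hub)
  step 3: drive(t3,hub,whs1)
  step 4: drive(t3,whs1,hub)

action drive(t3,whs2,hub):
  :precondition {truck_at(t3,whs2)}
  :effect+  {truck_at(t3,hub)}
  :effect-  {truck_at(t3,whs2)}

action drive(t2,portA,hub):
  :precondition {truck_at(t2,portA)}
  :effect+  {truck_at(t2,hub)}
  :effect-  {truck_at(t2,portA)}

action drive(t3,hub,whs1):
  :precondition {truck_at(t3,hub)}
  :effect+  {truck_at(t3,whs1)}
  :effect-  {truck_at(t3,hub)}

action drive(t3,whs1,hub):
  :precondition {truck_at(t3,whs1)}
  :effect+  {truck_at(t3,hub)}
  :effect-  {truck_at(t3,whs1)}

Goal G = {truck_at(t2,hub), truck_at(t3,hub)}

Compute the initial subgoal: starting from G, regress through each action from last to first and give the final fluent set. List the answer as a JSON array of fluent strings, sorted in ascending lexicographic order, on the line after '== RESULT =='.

Regress step by step:
  through step 4 (drive(t3,whs1,hub)): drop {truck_at(t3,hub)}, keep {truck_at(t2,hub)}, require {truck_at(t3,whs1)}
    → {truck_at(t2,hub), truck_at(t3,whs1)}
  through step 3 (drive(t3,hub,whs1)): drop {truck_at(t3,whs1)}, keep {truck_at(t2,hub)}, require {truck_at(t3,hub)}
    → {truck_at(t2,hub), truck_at(t3,hub)}
  through step 2 (drive(t2,portA,hub)): drop {truck_at(t2,hub)}, keep {truck_at(t3,hub)}, require {truck_at(t2,portA)}
    → {truck_at(t2,portA), truck_at(t3,hub)}
  through step 1 (drive(t3,whs2,hub)): drop {truck_at(t3,hub)}, keep {truck_at(t2,portA)}, require {truck_at(t3,whs2)}
    → {truck_at(t2,portA), truck_at(t3,whs2)}

== RESULT ==
["truck_at(t2,portA)", "truck_at(t3,whs2)"]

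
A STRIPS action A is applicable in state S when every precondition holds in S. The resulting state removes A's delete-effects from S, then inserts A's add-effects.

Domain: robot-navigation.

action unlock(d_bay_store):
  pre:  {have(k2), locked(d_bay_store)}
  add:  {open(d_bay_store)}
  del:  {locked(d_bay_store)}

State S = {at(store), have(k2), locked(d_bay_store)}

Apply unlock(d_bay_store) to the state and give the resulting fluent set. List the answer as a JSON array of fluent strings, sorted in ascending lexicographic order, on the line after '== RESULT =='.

Progress:
  pre ⊆ S: {have(k2), locked(d_bay_store)} ⊆ S  — applicable
  S \ del = {at(store), have(k2)}
  ∪ add   = {at(store), have(k2), open(d_bay_store)}

== RESULT ==
["at(store)", "have(k2)", "open(d_bay_store)"]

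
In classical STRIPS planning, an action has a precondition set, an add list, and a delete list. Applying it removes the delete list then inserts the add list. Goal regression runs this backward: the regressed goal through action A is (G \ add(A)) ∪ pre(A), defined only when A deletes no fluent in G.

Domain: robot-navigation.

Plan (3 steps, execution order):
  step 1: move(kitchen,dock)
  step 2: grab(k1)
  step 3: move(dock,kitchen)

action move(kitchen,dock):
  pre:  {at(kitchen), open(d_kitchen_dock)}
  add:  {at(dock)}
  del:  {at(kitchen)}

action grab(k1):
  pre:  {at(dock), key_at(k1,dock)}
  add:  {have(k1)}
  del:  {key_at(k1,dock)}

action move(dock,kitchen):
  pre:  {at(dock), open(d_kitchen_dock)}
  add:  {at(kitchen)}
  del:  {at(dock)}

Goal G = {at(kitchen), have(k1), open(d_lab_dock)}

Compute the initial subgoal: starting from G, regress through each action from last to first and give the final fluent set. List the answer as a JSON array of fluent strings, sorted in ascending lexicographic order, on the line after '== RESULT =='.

Work backward from the goal:
  through step 3 (move(dock,kitchen)): drop {at(kitchen)}, keep {have(k1), open(d_lab_dock)}, require {at(dock), open(d_kitchen_dock)}
    → {at(dock), have(k1), open(d_kitchen_dock), open(d_lab_dock)}
  through step 2 (grab(k1)): drop {have(k1)}, keep {at(dock), open(d_kitchen_dock), open(d_lab_dock)}, require {at(dock), key_at(k1,dock)}
    → {at(dock), key_at(k1,dock), open(d_kitchen_dock), open(d_lab_dock)}
  through step 1 (move(kitchen,dock)): drop {at(dock)}, keep {key_at(k1,dock), open(d_kitchen_dock), open(d_lab_dock)}, require {at(kitchen), open(d_kitchen_dock)}
    → {at(kitchen), key_at(k1,dock), open(d_kitchen_dock), open(d_lab_dock)}

== RESULT ==
["at(kitchen)", "key_at(k1,dock)", "open(d_kitchen_dock)", "open(d_lab_dock)"]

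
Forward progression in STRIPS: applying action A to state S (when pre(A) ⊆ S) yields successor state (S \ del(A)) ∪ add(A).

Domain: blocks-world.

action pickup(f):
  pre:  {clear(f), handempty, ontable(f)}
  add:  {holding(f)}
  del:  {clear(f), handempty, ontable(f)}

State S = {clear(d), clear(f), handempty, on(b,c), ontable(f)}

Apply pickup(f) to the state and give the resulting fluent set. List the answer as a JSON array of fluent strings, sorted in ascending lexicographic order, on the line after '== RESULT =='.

Progress:
  pre ⊆ S: {clear(f), handempty, ontable(f)} ⊆ S  — applicable
  S \ del = {clear(d), on(b,c)}
  ∪ add   = {clear(d), holding(f), on(b,c)}

== RESULT ==
["clear(d)", "holding(f)", "on(b,c)"]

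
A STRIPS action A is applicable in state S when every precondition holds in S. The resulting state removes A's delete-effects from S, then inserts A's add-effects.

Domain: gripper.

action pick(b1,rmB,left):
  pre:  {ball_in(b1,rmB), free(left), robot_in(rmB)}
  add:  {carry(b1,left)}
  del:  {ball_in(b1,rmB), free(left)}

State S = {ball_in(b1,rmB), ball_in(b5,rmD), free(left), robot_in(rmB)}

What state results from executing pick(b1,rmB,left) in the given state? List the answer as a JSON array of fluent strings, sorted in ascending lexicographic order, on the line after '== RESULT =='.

Compute (S \ del) ∪ add:
  pre ⊆ S: {ball_in(b1,rmB), free(left), robot_in(rmB)} ⊆ S  — applicable
  S \ del = {ball_in(b5,rmD), robot_in(rmB)}
  ∪ add   = {ball_in(b5,rmD), carry(b1,left), robot_in(rmB)}

== RESULT ==
["ball_in(b5,rmD)", "carry(b1,left)", "robot_in(rmB)"]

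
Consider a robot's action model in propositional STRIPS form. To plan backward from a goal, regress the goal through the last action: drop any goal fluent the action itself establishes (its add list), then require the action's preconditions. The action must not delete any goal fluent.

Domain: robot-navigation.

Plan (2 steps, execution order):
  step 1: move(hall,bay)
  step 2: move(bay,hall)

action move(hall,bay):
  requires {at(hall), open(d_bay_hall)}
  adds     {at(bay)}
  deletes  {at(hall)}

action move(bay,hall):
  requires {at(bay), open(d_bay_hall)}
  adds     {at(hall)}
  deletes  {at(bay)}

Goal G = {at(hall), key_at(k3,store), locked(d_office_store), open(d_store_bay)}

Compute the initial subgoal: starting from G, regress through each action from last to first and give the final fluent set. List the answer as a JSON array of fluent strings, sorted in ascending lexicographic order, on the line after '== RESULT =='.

Regress step by step:
  through step 2 (move(bay,hall)): drop {at(hall)}, keep {key_at(k3,store), locked(d_office_store), open(d_store_bay)}, require {at(bay), open(d_bay_hall)}
    → {at(bay), key_at(k3,store), locked(d_office_store), open(d_bay_hall), open(d_store_bay)}
  through step 1 (move(hall,bay)): drop {at(bay)}, keep {key_at(k3,store), locked(d_office_store), open(d_bay_hall), open(d_store_bay)}, require {at(hall), open(d_bay_hall)}
    → {at(hall), key_at(k3,store), locked(d_office_store), open(d_bay_hall), open(d_store_bay)}

== RESULT ==
["at(hall)", "key_at(k3,store)", "locked(d_office_store)", "open(d_bay_hall)", "open(d_store_bay)"]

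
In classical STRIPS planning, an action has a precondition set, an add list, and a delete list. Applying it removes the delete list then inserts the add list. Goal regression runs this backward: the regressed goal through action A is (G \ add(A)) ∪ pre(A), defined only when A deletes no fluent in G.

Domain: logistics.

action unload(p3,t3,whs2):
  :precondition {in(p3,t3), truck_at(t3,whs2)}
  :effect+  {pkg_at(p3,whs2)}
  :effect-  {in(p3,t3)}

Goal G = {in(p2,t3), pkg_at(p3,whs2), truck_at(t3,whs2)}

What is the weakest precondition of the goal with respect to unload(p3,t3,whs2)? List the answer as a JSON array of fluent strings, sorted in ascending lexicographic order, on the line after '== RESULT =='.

Regress:
  G ∩ del = {}  (empty — regression defined)
  G \ add = {in(p2,t3), pkg_at(p3,whs2), truck_at(t3,whs2)} \ {pkg_at(p3,whs2)} = {in(p2,t3), truck_at(t3,whs2)}
  ∪ pre   = {in(p2,t3), truck_at(t3,whs2)} ∪ {in(p3,t3), truck_at(t3,whs2)}
          = {in(p2,t3), in(p3,t3), truck_at(t3,whs2)}

== RESULT ==
["in(p2,t3)", "in(p3,t3)", "truck_at(t3,whs2)"]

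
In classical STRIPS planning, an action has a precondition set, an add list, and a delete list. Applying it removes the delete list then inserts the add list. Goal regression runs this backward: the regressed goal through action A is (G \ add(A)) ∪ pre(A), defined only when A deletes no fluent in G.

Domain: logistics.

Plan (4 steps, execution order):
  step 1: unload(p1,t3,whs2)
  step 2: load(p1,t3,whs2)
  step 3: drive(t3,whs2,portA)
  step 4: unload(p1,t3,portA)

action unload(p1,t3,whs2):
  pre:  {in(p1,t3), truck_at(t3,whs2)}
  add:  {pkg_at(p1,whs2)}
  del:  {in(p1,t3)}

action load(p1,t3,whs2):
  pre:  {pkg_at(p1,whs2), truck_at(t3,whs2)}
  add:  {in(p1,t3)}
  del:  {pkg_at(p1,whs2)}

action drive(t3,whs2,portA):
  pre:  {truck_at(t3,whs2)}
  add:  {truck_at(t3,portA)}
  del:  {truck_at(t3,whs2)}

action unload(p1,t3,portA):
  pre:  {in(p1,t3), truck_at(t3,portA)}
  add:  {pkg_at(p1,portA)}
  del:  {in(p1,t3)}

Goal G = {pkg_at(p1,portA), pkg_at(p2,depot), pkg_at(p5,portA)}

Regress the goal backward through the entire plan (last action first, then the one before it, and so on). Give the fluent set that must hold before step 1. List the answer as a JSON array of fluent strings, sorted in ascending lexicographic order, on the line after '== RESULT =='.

Regress step by step:
  through step 4 (unload(p1,t3,portA)): drop {pkg_at(p1,portA)}, keep {pkg_at(p2,depot), pkg_at(p5,portA)}, require {in(p1,t3), truck_at(t3,portA)}
    → {in(p1,t3), pkg_at(p2,depot), pkg_at(p5,portA), truck_at(t3,portA)}
  through step 3 (drive(t3,whs2,portA)): drop {truck_at(t3,portA)}, keep {in(p1,t3), pkg_at(p2,depot), pkg_at(p5,portA)}, require {truck_at(t3,whs2)}
    → {in(p1,t3), pkg_at(p2,depot), pkg_at(p5,portA), truck_at(t3,whs2)}
  through step 2 (load(p1,t3,whs2)): drop {in(p1,t3)}, keep {pkg_at(p2,depot), pkg_at(p5,portA), truck_at(t3,whs2)}, require {pkg_at(p1,whs2), truck_at(t3,whs2)}
    → {pkg_at(p1,whs2), pkg_at(p2,depot), pkg_at(p5,portA), truck_at(t3,whs2)}
  through step 1 (unload(p1,t3,whs2)): drop {pkg_at(p1,whs2)}, keep {pkg_at(p2,depot), pkg_at(p5,portA), truck_at(t3,whs2)}, require {in(p1,t3), truck_at(t3,whs2)}
    → {in(p1,t3), pkg_at(p2,depot), pkg_at(p5,portA), truck_at(t3,whs2)}

== RESULT ==
["in(p1,t3)", "pkg_at(p2,depot)", "pkg_at(p5,portA)", "truck_at(t3,whs2)"]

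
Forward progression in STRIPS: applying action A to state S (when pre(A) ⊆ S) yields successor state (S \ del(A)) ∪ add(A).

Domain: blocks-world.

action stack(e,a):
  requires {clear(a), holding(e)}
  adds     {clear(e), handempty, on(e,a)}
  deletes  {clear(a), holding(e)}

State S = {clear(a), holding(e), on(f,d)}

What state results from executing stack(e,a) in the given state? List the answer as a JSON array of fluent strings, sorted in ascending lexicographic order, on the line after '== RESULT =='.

Compute (S \ del) ∪ add:
  pre ⊆ S: {clear(a), holding(e)} ⊆ S  — applicable
  S \ del = {on(f,d)}
  ∪ add   = {clear(e), handempty, on(e,a), on(f,d)}

== RESULT ==
["clear(e)", "handempty", "on(e,a)", "on(f,d)"]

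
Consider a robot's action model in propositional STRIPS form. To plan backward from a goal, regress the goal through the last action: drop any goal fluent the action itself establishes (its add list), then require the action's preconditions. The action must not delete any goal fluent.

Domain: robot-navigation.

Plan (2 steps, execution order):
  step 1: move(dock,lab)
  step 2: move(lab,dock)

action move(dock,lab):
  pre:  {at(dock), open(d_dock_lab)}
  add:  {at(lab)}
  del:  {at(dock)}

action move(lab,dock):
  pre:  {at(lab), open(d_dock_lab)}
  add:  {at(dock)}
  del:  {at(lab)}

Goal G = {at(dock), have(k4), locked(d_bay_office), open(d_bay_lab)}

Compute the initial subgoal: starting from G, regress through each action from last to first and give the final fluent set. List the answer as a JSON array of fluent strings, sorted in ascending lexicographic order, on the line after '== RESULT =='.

Regress step by step:
  through step 2 (move(lab,dock)): drop {at(dock)}, keep {have(k4), locked(d_bay_office), open(d_bay_lab)}, require {at(lab), open(d_dock_lab)}
    → {at(lab), have(k4), locked(d_bay_office), open(d_bay_lab), open(d_dock_lab)}
  through step 1 (move(dock,lab)): drop {at(lab)}, keep {have(k4), locked(d_bay_office), open(d_bay_lab), open(d_dock_lab)}, require {at(dock), open(d_dock_lab)}
    → {at(dock), have(k4), locked(d_bay_office), open(d_bay_lab), open(d_dock_lab)}

== RESULT ==
["at(dock)", "have(k4)", "locked(d_bay_office)", "open(d_bay_lab)", "open(d_dock_lab)"]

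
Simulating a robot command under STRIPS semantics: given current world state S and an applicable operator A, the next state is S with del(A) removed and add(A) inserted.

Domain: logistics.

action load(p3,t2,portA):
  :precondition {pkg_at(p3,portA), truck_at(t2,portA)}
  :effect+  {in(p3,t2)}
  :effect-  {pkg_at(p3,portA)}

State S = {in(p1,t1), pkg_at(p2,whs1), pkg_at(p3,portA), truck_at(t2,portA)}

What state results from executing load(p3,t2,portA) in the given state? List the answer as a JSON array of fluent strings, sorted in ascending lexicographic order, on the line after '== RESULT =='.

Progress:
  pre ⊆ S: {pkg_at(p3,portA), truck_at(t2,portA)} ⊆ S  — applicable
  S \ del = {in(p1,t1), pkg_at(p2,whs1), truck_at(t2,portA)}
  ∪ add   = {in(p1,t1), in(p3,t2), pkg_at(p2,whs1), truck_at(t2,portA)}

== RESULT ==
["in(p1,t1)", "in(p3,t2)", "pkg_at(p2,whs1)", "truck_at(t2,portA)"]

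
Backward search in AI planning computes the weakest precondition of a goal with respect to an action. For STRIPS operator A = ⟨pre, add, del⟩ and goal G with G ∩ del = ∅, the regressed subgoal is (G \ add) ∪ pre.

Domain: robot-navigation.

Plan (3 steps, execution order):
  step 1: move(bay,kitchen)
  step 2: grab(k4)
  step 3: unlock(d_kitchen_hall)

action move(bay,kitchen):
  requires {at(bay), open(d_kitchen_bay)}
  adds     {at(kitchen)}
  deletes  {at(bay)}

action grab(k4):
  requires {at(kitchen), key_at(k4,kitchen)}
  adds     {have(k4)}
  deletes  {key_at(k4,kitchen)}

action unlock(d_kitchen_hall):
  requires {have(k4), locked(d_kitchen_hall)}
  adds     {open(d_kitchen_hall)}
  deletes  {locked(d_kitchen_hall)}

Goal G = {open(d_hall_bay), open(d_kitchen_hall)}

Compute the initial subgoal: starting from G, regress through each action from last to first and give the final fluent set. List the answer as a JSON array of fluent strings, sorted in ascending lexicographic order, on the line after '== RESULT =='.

Work backward from the goal:
  through step 3 (unlock(d_kitchen_hall)): drop {open(d_kitchen_hall)}, keep {open(d_hall_bay)}, require {have(k4), locked(d_kitchen_hall)}
    → {have(k4), locked(d_kitchen_hall), open(d_hall_bay)}
  through step 2 (grab(k4)): drop {have(k4)}, keep {locked(d_kitchen_hall), open(d_hall_bay)}, require {at(kitchen), key_at(k4,kitchen)}
    → {at(kitchen), key_at(k4,kitchen), locked(d_kitchen_hall), open(d_hall_bay)}
  through step 1 (move(bay,kitchen)): drop {at(kitchen)}, keep {key_at(k4,kitchen), locked(d_kitchen_hall), open(d_hall_bay)}, require {at(bay), open(d_kitchen_bay)}
    → {at(bay), key_at(k4,kitchen), locked(d_kitchen_hall), open(d_hall_bay), open(d_kitchen_bay)}

== RESULT ==
["at(bay)", "key_at(k4,kitchen)", "locked(d_kitchen_hall)", "open(d_hall_bay)", "open(d_kitchen_bay)"]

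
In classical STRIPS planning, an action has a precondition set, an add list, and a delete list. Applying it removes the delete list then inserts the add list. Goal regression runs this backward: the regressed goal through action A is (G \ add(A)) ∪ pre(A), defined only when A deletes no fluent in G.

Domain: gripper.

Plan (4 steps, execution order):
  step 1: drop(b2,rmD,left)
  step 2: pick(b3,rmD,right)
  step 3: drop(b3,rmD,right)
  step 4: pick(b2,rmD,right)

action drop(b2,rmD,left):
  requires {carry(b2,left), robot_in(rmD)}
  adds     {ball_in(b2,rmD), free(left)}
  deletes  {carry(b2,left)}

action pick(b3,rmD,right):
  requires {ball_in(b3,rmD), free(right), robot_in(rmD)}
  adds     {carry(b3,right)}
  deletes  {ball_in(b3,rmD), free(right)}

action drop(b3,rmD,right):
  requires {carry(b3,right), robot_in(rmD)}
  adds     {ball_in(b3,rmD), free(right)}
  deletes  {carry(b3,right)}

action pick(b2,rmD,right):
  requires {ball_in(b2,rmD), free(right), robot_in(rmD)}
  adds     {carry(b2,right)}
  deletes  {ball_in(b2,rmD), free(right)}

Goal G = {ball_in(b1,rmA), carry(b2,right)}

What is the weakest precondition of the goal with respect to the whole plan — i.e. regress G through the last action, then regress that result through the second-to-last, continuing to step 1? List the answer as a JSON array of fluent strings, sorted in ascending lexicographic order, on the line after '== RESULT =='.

Regress step by step:
  through step 4 (pick(b2,rmD,right)): drop {carry(b2,right)}, keep {ball_in(b1,rmA)}, require {ball_in(b2,rmD), free(right), robot_in(rmD)}
    → {ball_in(b1,rmA), ball_in(b2,rmD), free(right), robot_in(rmD)}
  through step 3 (drop(b3,rmD,right)): drop {free(right)}, keep {ball_in(b1,rmA), ball_in(b2,rmD), robot_in(rmD)}, require {carry(b3,right), robot_in(rmD)}
    → {ball_in(b1,rmA), ball_in(b2,rmD), carry(b3,right), robot_in(rmD)}
  through step 2 (pick(b3,rmD,right)): drop {carry(b3,right)}, keep {ball_in(b1,rmA), ball_in(b2,rmD), robot_in(rmD)}, require {ball_in(b3,rmD), free(right), robot_in(rmD)}
    → {ball_in(b1,rmA), ball_in(b2,rmD), ball_in(b3,rmD), free(right), robot_in(rmD)}
  through step 1 (drop(b2,rmD,left)): drop {ball_in(b2,rmD)}, keep {ball_in(b1,rmA), ball_in(b3,rmD), free(right), robot_in(rmD)}, require {carry(b2,left), robot_in(rmD)}
    → {ball_in(b1,rmA), ball_in(b3,rmD), carry(b2,left), free(right), robot_in(rmD)}

== RESULT ==
["ball_in(b1,rmA)", "ball_in(b3,rmD)", "carry(b2,left)", "free(right)", "robot_in(rmD)"]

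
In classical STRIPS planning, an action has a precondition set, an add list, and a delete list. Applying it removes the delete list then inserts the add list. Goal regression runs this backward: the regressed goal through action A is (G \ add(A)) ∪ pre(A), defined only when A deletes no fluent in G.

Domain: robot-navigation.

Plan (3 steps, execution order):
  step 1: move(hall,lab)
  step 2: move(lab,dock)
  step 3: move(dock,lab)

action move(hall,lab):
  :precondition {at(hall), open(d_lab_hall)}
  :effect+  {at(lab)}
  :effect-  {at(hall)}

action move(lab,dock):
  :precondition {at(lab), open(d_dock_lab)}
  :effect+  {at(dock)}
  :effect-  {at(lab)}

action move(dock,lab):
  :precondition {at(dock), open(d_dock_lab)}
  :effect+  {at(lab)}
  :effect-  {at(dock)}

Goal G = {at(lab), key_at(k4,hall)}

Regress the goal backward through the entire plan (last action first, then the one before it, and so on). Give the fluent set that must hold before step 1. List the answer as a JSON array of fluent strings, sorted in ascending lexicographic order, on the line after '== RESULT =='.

Work backward from the goal:
  through step 3 (move(dock,lab)): drop {at(lab)}, keep {key_at(k4,hall)}, require {at(dock), open(d_dock_lab)}
    → {at(dock), key_at(k4,hall), open(d_dock_lab)}
  through step 2 (move(lab,dock)): drop {at(dock)}, keep {key_at(k4,hall), open(d_dock_lab)}, require {at(lab), open(d_dock_lab)}
    → {at(lab), key_at(k4,hall), open(d_dock_lab)}
  through step 1 (move(hall,lab)): drop {at(lab)}, keep {key_at(k4,hall), open(d_dock_lab)}, require {at(hall), open(d_lab_hall)}
    → {at(hall), key_at(k4,hall), open(d_dock_lab), open(d_lab_hall)}

== RESULT ==
["at(hall)", "key_at(k4,hall)", "open(d_dock_lab)", "open(d_lab_hall)"]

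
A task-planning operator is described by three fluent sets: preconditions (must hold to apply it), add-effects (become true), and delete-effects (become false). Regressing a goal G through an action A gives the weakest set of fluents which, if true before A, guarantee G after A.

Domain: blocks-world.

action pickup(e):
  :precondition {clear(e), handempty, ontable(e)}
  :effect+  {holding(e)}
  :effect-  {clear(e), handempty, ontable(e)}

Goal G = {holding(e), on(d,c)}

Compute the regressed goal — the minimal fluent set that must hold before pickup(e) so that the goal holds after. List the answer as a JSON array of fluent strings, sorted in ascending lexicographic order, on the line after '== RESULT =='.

Compute (G \ add) ∪ pre:
  G ∩ del = {}  (empty — regression defined)
  G \ add = {holding(e), on(d,c)} \ {holding(e)} = {on(d,c)}
  ∪ pre   = {on(d,c)} ∪ {clear(e), handempty, ontable(e)}
          = {clear(e), handempty, on(d,c), ontable(e)}

== RESULT ==
["clear(e)", "handempty", "on(d,c)", "ontable(e)"]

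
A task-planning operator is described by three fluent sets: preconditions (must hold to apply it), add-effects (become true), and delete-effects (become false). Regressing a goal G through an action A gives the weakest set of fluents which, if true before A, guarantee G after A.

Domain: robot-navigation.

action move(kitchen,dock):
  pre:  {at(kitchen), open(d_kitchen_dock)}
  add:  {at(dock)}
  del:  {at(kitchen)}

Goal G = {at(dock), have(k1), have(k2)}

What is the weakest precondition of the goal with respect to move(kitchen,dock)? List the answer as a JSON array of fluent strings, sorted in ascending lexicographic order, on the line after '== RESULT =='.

Regress:
  G ∩ del = {}  (empty — regression defined)
  G \ add = {at(dock), have(k1), have(k2)} \ {at(dock)} = {have(k1), have(k2)}
  ∪ pre   = {have(k1), have(k2)} ∪ {at(kitchen), open(d_kitchen_dock)}
          = {at(kitchen), have(k1), have(k2), open(d_kitchen_dock)}

== RESULT ==
["at(kitchen)", "have(k1)", "have(k2)", "open(d_kitchen_dock)"]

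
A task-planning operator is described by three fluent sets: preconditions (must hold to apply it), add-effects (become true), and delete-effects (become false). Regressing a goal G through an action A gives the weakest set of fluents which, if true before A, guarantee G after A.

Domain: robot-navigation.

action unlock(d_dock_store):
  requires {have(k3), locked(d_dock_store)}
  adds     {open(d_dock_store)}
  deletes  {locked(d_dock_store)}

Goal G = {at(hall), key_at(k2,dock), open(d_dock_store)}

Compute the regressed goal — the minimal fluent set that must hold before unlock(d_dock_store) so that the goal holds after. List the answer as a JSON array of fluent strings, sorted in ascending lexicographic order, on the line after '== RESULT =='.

Regress:
  G ∩ del = {}  (empty — regression defined)
  G \ add = {at(hall), key_at(k2,dock), open(d_dock_store)} \ {open(d_dock_store)} = {at(hall), key_at(k2,dock)}
  ∪ pre   = {at(hall), key_at(k2,dock)} ∪ {have(k3), locked(d_dock_store)}
          = {at(hall), have(k3), key_at(k2,dock), locked(d_dock_store)}

== RESULT ==
["at(hall)", "have(k3)", "key_at(k2,dock)", "locked(d_dock_store)"]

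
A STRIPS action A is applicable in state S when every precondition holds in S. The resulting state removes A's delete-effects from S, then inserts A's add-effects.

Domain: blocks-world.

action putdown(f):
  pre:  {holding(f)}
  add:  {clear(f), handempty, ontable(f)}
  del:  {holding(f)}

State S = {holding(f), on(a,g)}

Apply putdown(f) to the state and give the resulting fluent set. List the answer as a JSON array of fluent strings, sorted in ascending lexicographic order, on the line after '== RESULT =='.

Progress:
  pre ⊆ S: {holding(f)} ⊆ S  — applicable
  S \ del = {on(a,g)}
  ∪ add   = {clear(f), handempty, on(a,g), ontable(f)}

== RESULT ==
["clear(f)", "handempty", "on(a,g)", "ontable(f)"]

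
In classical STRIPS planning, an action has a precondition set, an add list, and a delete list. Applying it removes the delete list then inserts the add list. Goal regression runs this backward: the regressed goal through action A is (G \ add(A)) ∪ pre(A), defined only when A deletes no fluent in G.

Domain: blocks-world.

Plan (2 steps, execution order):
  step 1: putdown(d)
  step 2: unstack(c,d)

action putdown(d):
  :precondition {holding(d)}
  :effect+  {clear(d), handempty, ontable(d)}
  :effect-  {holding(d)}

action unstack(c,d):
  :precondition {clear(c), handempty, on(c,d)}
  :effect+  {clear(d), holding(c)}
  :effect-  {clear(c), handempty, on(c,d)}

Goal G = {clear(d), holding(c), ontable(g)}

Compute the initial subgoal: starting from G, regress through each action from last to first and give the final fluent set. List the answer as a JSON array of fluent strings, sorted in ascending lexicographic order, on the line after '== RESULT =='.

Regress step by step:
  through step 2 (unstack(c,d)): drop {clear(d), holding(c)}, keep {ontable(g)}, require {clear(c), handempty, on(c,d)}
    → {clear(c), handempty, on(c,d), ontable(g)}
  through step 1 (putdown(d)): drop {handempty}, keep {clear(c), on(c,d), ontable(g)}, require {holding(d)}
    → {clear(c), holding(d), on(c,d), ontable(g)}

== RESULT ==
["clear(c)", "holding(d)", "on(c,d)", "ontable(g)"]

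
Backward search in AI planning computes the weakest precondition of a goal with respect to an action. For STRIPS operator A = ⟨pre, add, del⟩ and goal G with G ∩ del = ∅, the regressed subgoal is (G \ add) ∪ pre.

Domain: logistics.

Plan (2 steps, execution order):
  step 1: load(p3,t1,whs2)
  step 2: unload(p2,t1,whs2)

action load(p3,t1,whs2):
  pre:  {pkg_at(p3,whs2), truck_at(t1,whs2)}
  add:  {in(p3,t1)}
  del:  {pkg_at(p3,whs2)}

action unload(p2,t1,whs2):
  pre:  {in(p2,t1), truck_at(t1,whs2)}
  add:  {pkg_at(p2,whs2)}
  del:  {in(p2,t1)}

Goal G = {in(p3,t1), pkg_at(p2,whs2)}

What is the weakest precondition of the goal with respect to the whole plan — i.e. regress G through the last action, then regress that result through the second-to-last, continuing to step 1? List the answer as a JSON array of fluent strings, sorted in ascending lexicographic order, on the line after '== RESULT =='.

Work backward from the goal:
  through step 2 (unload(p2,t1,whs2)): drop {pkg_at(p2,whs2)}, keep {in(p3,t1)}, require {in(p2,t1), truck_at(t1,whs2)}
    → {in(p2,t1), in(p3,t1), truck_at(t1,whs2)}
  through step 1 (load(p3,t1,whs2)): drop {in(p3,t1)}, keep {in(p2,t1), truck_at(t1,whs2)}, require {pkg_at(p3,whs2), truck_at(t1,whs2)}
    → {in(p2,t1), pkg_at(p3,whs2), truck_at(t1,whs2)}

== RESULT ==
["in(p2,t1)", "pkg_at(p3,whs2)", "truck_at(t1,whs2)"]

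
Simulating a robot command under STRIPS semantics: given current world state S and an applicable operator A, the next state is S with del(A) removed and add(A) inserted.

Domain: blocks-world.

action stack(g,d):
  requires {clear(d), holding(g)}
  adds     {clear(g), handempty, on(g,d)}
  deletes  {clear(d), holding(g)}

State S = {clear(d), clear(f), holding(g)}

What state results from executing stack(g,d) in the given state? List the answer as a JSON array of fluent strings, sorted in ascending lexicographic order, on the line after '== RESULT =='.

Progress:
  pre ⊆ S: {clear(d), holding(g)} ⊆ S  — applicable
  S \ del = {clear(f)}
  ∪ add   = {clear(f), clear(g), handempty, on(g,d)}

== RESULT ==
["clear(f)", "clear(g)", "handempty", "on(g,d)"]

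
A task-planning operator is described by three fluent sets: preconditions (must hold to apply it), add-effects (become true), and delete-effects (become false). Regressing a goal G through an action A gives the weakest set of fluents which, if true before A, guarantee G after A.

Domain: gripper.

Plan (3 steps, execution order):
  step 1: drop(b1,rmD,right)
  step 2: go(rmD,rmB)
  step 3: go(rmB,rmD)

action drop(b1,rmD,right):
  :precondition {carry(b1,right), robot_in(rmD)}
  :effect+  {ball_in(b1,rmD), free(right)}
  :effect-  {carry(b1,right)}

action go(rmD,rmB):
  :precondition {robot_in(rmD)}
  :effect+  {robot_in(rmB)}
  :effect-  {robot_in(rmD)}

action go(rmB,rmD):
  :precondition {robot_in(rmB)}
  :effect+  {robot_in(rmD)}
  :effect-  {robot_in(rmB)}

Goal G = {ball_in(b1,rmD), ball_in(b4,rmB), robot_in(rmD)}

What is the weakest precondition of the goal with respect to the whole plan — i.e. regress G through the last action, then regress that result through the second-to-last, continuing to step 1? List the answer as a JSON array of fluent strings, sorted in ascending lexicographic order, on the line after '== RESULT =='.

Regress step by step:
  through step 3 (go(rmB,rmD)): drop {robot_in(rmD)}, keep {ball_in(b1,rmD), ball_in(b4,rmB)}, require {robot_in(rmB)}
    → {ball_in(b1,rmD), ball_in(b4,rmB), robot_in(rmB)}
  through step 2 (go(rmD,rmB)): drop {robot_in(rmB)}, keep {ball_in(b1,rmD), ball_in(b4,rmB)}, require {robot_in(rmD)}
    → {ball_in(b1,rmD), ball_in(b4,rmB), robot_in(rmD)}
  through step 1 (drop(b1,rmD,right)): drop {ball_in(b1,rmD)}, keep {ball_in(b4,rmB), robot_in(rmD)}, require {carry(b1,right), robot_in(rmD)}
    → {ball_in(b4,rmB), carry(b1,right), robot_in(rmD)}

== RESULT ==
["ball_in(b4,rmB)", "carry(b1,right)", "robot_in(rmD)"]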